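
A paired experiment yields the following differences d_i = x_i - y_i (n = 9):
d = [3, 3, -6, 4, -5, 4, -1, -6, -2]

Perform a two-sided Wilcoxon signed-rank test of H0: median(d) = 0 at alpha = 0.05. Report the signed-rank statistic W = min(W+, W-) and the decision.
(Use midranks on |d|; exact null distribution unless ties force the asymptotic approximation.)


Step 1: Drop any zero differences (none here) and take |d_i|.
|d| = [3, 3, 6, 4, 5, 4, 1, 6, 2]
Step 2: Midrank |d_i| (ties get averaged ranks).
ranks: |3|->3.5, |3|->3.5, |6|->8.5, |4|->5.5, |5|->7, |4|->5.5, |1|->1, |6|->8.5, |2|->2
Step 3: Attach original signs; sum ranks with positive sign and with negative sign.
W+ = 3.5 + 3.5 + 5.5 + 5.5 = 18
W- = 8.5 + 7 + 1 + 8.5 + 2 = 27
(Check: W+ + W- = 45 should equal n(n+1)/2 = 45.)
Step 4: Test statistic W = min(W+, W-) = 18.
Step 5: Ties in |d|, so use the tie-corrected normal approximation.
        E[W] = n(n+1)/4 = 9*10/4 = 22.5.
        Tie groups: |d|=3 (t=2), |d|=4 (t=2), |d|=6 (t=2); sum(t^3 - t) = 18.
        Var[W] = n(n+1)(2n+1)/24 - sum(t^3-t)/48 = 1710/24 - 18/48 = 70.875.
        z = (W - E[W]) / sqrt(Var[W]) = (18 - 22.5) / 8.4187 = -0.5345.
        Two-sided p = 2*Phi(z) = 0.592980.
Step 6: alpha = 0.05. fail to reject H0.

W+ = 18, W- = 27, W = min = 18, p = 0.592980, fail to reject H0.


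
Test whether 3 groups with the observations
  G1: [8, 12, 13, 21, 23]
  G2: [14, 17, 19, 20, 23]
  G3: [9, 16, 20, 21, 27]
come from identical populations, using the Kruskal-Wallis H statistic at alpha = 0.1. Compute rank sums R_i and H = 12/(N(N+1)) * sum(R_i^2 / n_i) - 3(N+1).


Step 1: Combine all N = 15 observations and assign midranks.
sorted (value, group, rank): (8,G1,1), (9,G3,2), (12,G1,3), (13,G1,4), (14,G2,5), (16,G3,6), (17,G2,7), (19,G2,8), (20,G2,9.5), (20,G3,9.5), (21,G1,11.5), (21,G3,11.5), (23,G1,13.5), (23,G2,13.5), (27,G3,15)
Step 2: Sum ranks within each group.
R_1 = 33 (n_1 = 5)
R_2 = 43 (n_2 = 5)
R_3 = 44 (n_3 = 5)
Step 3: H = 12/(N(N+1)) * sum(R_i^2/n_i) - 3(N+1)
     = 12/(15*16) * (33^2/5 + 43^2/5 + 44^2/5) - 3*16
     = 0.050000 * 974.8 - 48
     = 0.740000.
Step 4: Ties present; correction factor C = 1 - 18/(15^3 - 15) = 0.994643. Corrected H = 0.740000 / 0.994643 = 0.743986.
Step 5: Under H0, H ~ chi^2(2); p-value = 0.689359.
Step 6: alpha = 0.1. fail to reject H0.

H = 0.7440, df = 2, p = 0.689359, fail to reject H0.


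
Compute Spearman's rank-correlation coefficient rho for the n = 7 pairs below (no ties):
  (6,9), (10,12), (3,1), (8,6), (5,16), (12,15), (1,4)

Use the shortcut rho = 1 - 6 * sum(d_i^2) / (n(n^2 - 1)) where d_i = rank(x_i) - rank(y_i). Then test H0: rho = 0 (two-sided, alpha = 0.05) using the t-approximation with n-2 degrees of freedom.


Step 1: Rank x and y separately (midranks; no ties here).
rank(x): 6->4, 10->6, 3->2, 8->5, 5->3, 12->7, 1->1
rank(y): 9->4, 12->5, 1->1, 6->3, 16->7, 15->6, 4->2
Step 2: d_i = R_x(i) - R_y(i); compute d_i^2.
  (4-4)^2=0, (6-5)^2=1, (2-1)^2=1, (5-3)^2=4, (3-7)^2=16, (7-6)^2=1, (1-2)^2=1
sum(d^2) = 24.
Step 3: rho = 1 - 6*24 / (7*(7^2 - 1)) = 1 - 144/336 = 0.571429.
Step 4: Under H0, t = rho * sqrt((n-2)/(1-rho^2)) = 1.5570 ~ t(5).
Step 5: Two-sided p-value from the t-distribution with 5 df = 0.180202.
Step 6: alpha = 0.05. fail to reject H0.

rho = 0.5714, p = 0.180202, fail to reject H0 at alpha = 0.05.


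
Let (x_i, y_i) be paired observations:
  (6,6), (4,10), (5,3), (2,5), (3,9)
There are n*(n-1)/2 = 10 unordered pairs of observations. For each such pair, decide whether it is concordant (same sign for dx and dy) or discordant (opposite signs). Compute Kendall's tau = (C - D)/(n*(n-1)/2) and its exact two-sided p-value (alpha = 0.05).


Step 1: Enumerate the 10 unordered pairs (i,j) with i<j and classify each by sign(x_j-x_i) * sign(y_j-y_i).
  (1,2):dx=-2,dy=+4->D; (1,3):dx=-1,dy=-3->C; (1,4):dx=-4,dy=-1->C; (1,5):dx=-3,dy=+3->D
  (2,3):dx=+1,dy=-7->D; (2,4):dx=-2,dy=-5->C; (2,5):dx=-1,dy=-1->C; (3,4):dx=-3,dy=+2->D
  (3,5):dx=-2,dy=+6->D; (4,5):dx=+1,dy=+4->C
Step 2: C = 5, D = 5, total pairs = 10.
Step 3: tau = (C - D)/(n(n-1)/2) = (5 - 5)/10 = 0.000000.
Step 4: Exact two-sided p-value (enumerate n! = 120 permutations of y under H0): p = 1.000000.
Step 5: alpha = 0.05. fail to reject H0.

tau_b = 0.0000 (C=5, D=5), p = 1.000000, fail to reject H0.


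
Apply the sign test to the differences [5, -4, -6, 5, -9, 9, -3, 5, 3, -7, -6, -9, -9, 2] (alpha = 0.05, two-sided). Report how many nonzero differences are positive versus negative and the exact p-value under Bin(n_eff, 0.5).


Step 1: Discard zero differences. Original n = 14; n_eff = number of nonzero differences = 14.
Nonzero differences (with sign): +5, -4, -6, +5, -9, +9, -3, +5, +3, -7, -6, -9, -9, +2
Step 2: Count signs: positive = 6, negative = 8.
Step 3: Under H0: P(positive) = 0.5, so the number of positives S ~ Bin(14, 0.5).
Step 4: Two-sided exact p-value = sum of Bin(14,0.5) probabilities at or below the observed probability = 0.790527.
Step 5: alpha = 0.05. fail to reject H0.

n_eff = 14, pos = 6, neg = 8, p = 0.790527, fail to reject H0.


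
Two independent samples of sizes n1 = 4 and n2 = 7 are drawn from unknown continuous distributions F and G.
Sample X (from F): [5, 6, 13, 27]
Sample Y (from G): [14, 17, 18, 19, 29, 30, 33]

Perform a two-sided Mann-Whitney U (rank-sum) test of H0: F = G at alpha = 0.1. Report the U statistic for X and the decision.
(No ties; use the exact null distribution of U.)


Step 1: Combine and sort all 11 observations; assign midranks.
sorted (value, group): (5,X), (6,X), (13,X), (14,Y), (17,Y), (18,Y), (19,Y), (27,X), (29,Y), (30,Y), (33,Y)
ranks: 5->1, 6->2, 13->3, 14->4, 17->5, 18->6, 19->7, 27->8, 29->9, 30->10, 33->11
Step 2: Rank sum for X: R1 = 1 + 2 + 3 + 8 = 14.
Step 3: U_X = R1 - n1(n1+1)/2 = 14 - 4*5/2 = 14 - 10 = 4.
       U_Y = n1*n2 - U_X = 28 - 4 = 24.
Step 4: No ties, so the exact null distribution of U (based on enumerating the C(11,4) = 330 equally likely rank assignments) gives the two-sided p-value.
Step 5: p-value = 0.072727; compare to alpha = 0.1. reject H0.

U_X = 4, p = 0.072727, reject H0 at alpha = 0.1.


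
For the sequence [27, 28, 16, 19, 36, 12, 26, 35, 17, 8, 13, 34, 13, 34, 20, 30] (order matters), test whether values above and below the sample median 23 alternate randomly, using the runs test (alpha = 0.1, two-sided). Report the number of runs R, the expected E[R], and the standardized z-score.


Step 1: Compute median = 23; label A = above, B = below.
Labels in order: AABBABAABBBABABA  (n_A = 8, n_B = 8)
Step 2: Count runs R = 11.
Step 3: Under H0 (random ordering), E[R] = 2*n_A*n_B/(n_A+n_B) + 1 = 2*8*8/16 + 1 = 9.0000.
        Var[R] = 2*n_A*n_B*(2*n_A*n_B - n_A - n_B) / ((n_A+n_B)^2 * (n_A+n_B-1)) = 14336/3840 = 3.7333.
        SD[R] = 1.9322.
Step 4: Continuity-corrected z = (R - 0.5 - E[R]) / SD[R] = (11 - 0.5 - 9.0000) / 1.9322 = 0.7763.
Step 5: Two-sided p-value via normal approximation = 2*(1 - Phi(|z|)) = 0.437558.
Step 6: alpha = 0.1. fail to reject H0.

R = 11, z = 0.7763, p = 0.437558, fail to reject H0.


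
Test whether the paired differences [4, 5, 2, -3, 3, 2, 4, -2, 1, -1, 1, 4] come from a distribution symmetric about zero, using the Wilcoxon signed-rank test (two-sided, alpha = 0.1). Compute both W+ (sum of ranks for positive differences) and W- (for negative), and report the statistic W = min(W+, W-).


Step 1: Drop any zero differences (none here) and take |d_i|.
|d| = [4, 5, 2, 3, 3, 2, 4, 2, 1, 1, 1, 4]
Step 2: Midrank |d_i| (ties get averaged ranks).
ranks: |4|->10, |5|->12, |2|->5, |3|->7.5, |3|->7.5, |2|->5, |4|->10, |2|->5, |1|->2, |1|->2, |1|->2, |4|->10
Step 3: Attach original signs; sum ranks with positive sign and with negative sign.
W+ = 10 + 12 + 5 + 7.5 + 5 + 10 + 2 + 2 + 10 = 63.5
W- = 7.5 + 5 + 2 = 14.5
(Check: W+ + W- = 78 should equal n(n+1)/2 = 78.)
Step 4: Test statistic W = min(W+, W-) = 14.5.
Step 5: Ties in |d|, so use the tie-corrected normal approximation.
        E[W] = n(n+1)/4 = 12*13/4 = 39.
        Tie groups: |d|=1 (t=3), |d|=2 (t=3), |d|=3 (t=2), |d|=4 (t=3); sum(t^3 - t) = 78.
        Var[W] = n(n+1)(2n+1)/24 - sum(t^3-t)/48 = 3900/24 - 78/48 = 160.875.
        z = (W - E[W]) / sqrt(Var[W]) = (14.5 - 39) / 12.6837 = -1.9316.
        Two-sided p = 2*Phi(z) = 0.053406.
Step 6: alpha = 0.1. reject H0.

W+ = 63.5, W- = 14.5, W = min = 14.5, p = 0.053406, reject H0.


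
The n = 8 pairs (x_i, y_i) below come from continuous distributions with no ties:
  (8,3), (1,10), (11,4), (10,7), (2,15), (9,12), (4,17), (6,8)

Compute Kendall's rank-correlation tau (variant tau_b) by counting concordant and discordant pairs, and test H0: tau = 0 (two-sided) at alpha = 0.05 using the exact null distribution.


Step 1: Enumerate the 28 unordered pairs (i,j) with i<j and classify each by sign(x_j-x_i) * sign(y_j-y_i).
  (1,2):dx=-7,dy=+7->D; (1,3):dx=+3,dy=+1->C; (1,4):dx=+2,dy=+4->C; (1,5):dx=-6,dy=+12->D
  (1,6):dx=+1,dy=+9->C; (1,7):dx=-4,dy=+14->D; (1,8):dx=-2,dy=+5->D; (2,3):dx=+10,dy=-6->D
  (2,4):dx=+9,dy=-3->D; (2,5):dx=+1,dy=+5->C; (2,6):dx=+8,dy=+2->C; (2,7):dx=+3,dy=+7->C
  (2,8):dx=+5,dy=-2->D; (3,4):dx=-1,dy=+3->D; (3,5):dx=-9,dy=+11->D; (3,6):dx=-2,dy=+8->D
  (3,7):dx=-7,dy=+13->D; (3,8):dx=-5,dy=+4->D; (4,5):dx=-8,dy=+8->D; (4,6):dx=-1,dy=+5->D
  (4,7):dx=-6,dy=+10->D; (4,8):dx=-4,dy=+1->D; (5,6):dx=+7,dy=-3->D; (5,7):dx=+2,dy=+2->C
  (5,8):dx=+4,dy=-7->D; (6,7):dx=-5,dy=+5->D; (6,8):dx=-3,dy=-4->C; (7,8):dx=+2,dy=-9->D
Step 2: C = 8, D = 20, total pairs = 28.
Step 3: tau = (C - D)/(n(n-1)/2) = (8 - 20)/28 = -0.428571.
Step 4: Exact two-sided p-value (enumerate n! = 40320 permutations of y under H0): p = 0.178869.
Step 5: alpha = 0.05. fail to reject H0.

tau_b = -0.4286 (C=8, D=20), p = 0.178869, fail to reject H0.


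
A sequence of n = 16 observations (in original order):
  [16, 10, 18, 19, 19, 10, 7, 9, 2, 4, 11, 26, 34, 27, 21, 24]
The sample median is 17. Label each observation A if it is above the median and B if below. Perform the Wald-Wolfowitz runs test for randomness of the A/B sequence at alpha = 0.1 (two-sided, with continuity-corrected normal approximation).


Step 1: Compute median = 17; label A = above, B = below.
Labels in order: BBAAABBBBBBAAAAA  (n_A = 8, n_B = 8)
Step 2: Count runs R = 4.
Step 3: Under H0 (random ordering), E[R] = 2*n_A*n_B/(n_A+n_B) + 1 = 2*8*8/16 + 1 = 9.0000.
        Var[R] = 2*n_A*n_B*(2*n_A*n_B - n_A - n_B) / ((n_A+n_B)^2 * (n_A+n_B-1)) = 14336/3840 = 3.7333.
        SD[R] = 1.9322.
Step 4: Continuity-corrected z = (R + 0.5 - E[R]) / SD[R] = (4 + 0.5 - 9.0000) / 1.9322 = -2.3290.
Step 5: Two-sided p-value via normal approximation = 2*(1 - Phi(|z|)) = 0.019861.
Step 6: alpha = 0.1. reject H0.

R = 4, z = -2.3290, p = 0.019861, reject H0.


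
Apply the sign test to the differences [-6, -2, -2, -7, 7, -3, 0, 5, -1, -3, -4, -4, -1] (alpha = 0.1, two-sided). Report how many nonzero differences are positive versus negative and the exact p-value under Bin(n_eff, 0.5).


Step 1: Discard zero differences. Original n = 13; n_eff = number of nonzero differences = 12.
Nonzero differences (with sign): -6, -2, -2, -7, +7, -3, +5, -1, -3, -4, -4, -1
Step 2: Count signs: positive = 2, negative = 10.
Step 3: Under H0: P(positive) = 0.5, so the number of positives S ~ Bin(12, 0.5).
Step 4: Two-sided exact p-value = sum of Bin(12,0.5) probabilities at or below the observed probability = 0.038574.
Step 5: alpha = 0.1. reject H0.

n_eff = 12, pos = 2, neg = 10, p = 0.038574, reject H0.


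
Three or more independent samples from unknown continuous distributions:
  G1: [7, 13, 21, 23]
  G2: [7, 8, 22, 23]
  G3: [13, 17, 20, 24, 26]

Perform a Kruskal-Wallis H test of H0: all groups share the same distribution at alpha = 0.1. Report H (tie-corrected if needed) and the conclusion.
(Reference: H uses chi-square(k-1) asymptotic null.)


Step 1: Combine all N = 13 observations and assign midranks.
sorted (value, group, rank): (7,G1,1.5), (7,G2,1.5), (8,G2,3), (13,G1,4.5), (13,G3,4.5), (17,G3,6), (20,G3,7), (21,G1,8), (22,G2,9), (23,G1,10.5), (23,G2,10.5), (24,G3,12), (26,G3,13)
Step 2: Sum ranks within each group.
R_1 = 24.5 (n_1 = 4)
R_2 = 24 (n_2 = 4)
R_3 = 42.5 (n_3 = 5)
Step 3: H = 12/(N(N+1)) * sum(R_i^2/n_i) - 3(N+1)
     = 12/(13*14) * (24.5^2/4 + 24^2/4 + 42.5^2/5) - 3*14
     = 0.065934 * 655.312 - 42
     = 1.207418.
Step 4: Ties present; correction factor C = 1 - 18/(13^3 - 13) = 0.991758. Corrected H = 1.207418 / 0.991758 = 1.217452.
Step 5: Under H0, H ~ chi^2(2); p-value = 0.544044.
Step 6: alpha = 0.1. fail to reject H0.

H = 1.2175, df = 2, p = 0.544044, fail to reject H0.


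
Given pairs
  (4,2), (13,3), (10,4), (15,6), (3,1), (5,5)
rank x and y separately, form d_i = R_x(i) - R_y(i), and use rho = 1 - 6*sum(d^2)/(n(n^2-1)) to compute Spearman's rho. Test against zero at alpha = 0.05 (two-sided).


Step 1: Rank x and y separately (midranks; no ties here).
rank(x): 4->2, 13->5, 10->4, 15->6, 3->1, 5->3
rank(y): 2->2, 3->3, 4->4, 6->6, 1->1, 5->5
Step 2: d_i = R_x(i) - R_y(i); compute d_i^2.
  (2-2)^2=0, (5-3)^2=4, (4-4)^2=0, (6-6)^2=0, (1-1)^2=0, (3-5)^2=4
sum(d^2) = 8.
Step 3: rho = 1 - 6*8 / (6*(6^2 - 1)) = 1 - 48/210 = 0.771429.
Step 4: Under H0, t = rho * sqrt((n-2)/(1-rho^2)) = 2.4247 ~ t(4).
Step 5: Two-sided p-value from the t-distribution with 4 df = 0.072397.
Step 6: alpha = 0.05. fail to reject H0.

rho = 0.7714, p = 0.072397, fail to reject H0 at alpha = 0.05.


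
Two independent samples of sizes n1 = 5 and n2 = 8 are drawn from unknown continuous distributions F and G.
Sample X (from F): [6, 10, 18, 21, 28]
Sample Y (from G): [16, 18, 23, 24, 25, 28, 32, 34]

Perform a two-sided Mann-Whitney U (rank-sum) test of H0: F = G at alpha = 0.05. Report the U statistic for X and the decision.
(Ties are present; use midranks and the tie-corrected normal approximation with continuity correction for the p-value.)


Step 1: Combine and sort all 13 observations; assign midranks.
sorted (value, group): (6,X), (10,X), (16,Y), (18,X), (18,Y), (21,X), (23,Y), (24,Y), (25,Y), (28,X), (28,Y), (32,Y), (34,Y)
ranks: 6->1, 10->2, 16->3, 18->4.5, 18->4.5, 21->6, 23->7, 24->8, 25->9, 28->10.5, 28->10.5, 32->12, 34->13
Step 2: Rank sum for X: R1 = 1 + 2 + 4.5 + 6 + 10.5 = 24.
Step 3: U_X = R1 - n1(n1+1)/2 = 24 - 5*6/2 = 24 - 15 = 9.
       U_Y = n1*n2 - U_X = 40 - 9 = 31.
Step 4: Ties are present, so use the tie-corrected normal approximation (with continuity correction) for the p-value.
Step 5: p-value = 0.123248; compare to alpha = 0.05. fail to reject H0.

U_X = 9, p = 0.123248, fail to reject H0 at alpha = 0.05.


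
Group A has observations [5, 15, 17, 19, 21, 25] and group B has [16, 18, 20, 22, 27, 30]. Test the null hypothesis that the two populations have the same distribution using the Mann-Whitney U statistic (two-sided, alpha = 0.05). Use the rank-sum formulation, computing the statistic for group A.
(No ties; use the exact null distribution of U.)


Step 1: Combine and sort all 12 observations; assign midranks.
sorted (value, group): (5,X), (15,X), (16,Y), (17,X), (18,Y), (19,X), (20,Y), (21,X), (22,Y), (25,X), (27,Y), (30,Y)
ranks: 5->1, 15->2, 16->3, 17->4, 18->5, 19->6, 20->7, 21->8, 22->9, 25->10, 27->11, 30->12
Step 2: Rank sum for X: R1 = 1 + 2 + 4 + 6 + 8 + 10 = 31.
Step 3: U_X = R1 - n1(n1+1)/2 = 31 - 6*7/2 = 31 - 21 = 10.
       U_Y = n1*n2 - U_X = 36 - 10 = 26.
Step 4: No ties, so the exact null distribution of U (based on enumerating the C(12,6) = 924 equally likely rank assignments) gives the two-sided p-value.
Step 5: p-value = 0.240260; compare to alpha = 0.05. fail to reject H0.

U_X = 10, p = 0.240260, fail to reject H0 at alpha = 0.05.


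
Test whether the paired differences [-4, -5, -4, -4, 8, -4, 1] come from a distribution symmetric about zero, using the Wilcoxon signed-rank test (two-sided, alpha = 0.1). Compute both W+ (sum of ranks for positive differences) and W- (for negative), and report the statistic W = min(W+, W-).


Step 1: Drop any zero differences (none here) and take |d_i|.
|d| = [4, 5, 4, 4, 8, 4, 1]
Step 2: Midrank |d_i| (ties get averaged ranks).
ranks: |4|->3.5, |5|->6, |4|->3.5, |4|->3.5, |8|->7, |4|->3.5, |1|->1
Step 3: Attach original signs; sum ranks with positive sign and with negative sign.
W+ = 7 + 1 = 8
W- = 3.5 + 6 + 3.5 + 3.5 + 3.5 = 20
(Check: W+ + W- = 28 should equal n(n+1)/2 = 28.)
Step 4: Test statistic W = min(W+, W-) = 8.
Step 5: Ties in |d|, so use the tie-corrected normal approximation.
        E[W] = n(n+1)/4 = 7*8/4 = 14.
        Tie groups: |d|=4 (t=4); sum(t^3 - t) = 60.
        Var[W] = n(n+1)(2n+1)/24 - sum(t^3-t)/48 = 840/24 - 60/48 = 33.75.
        z = (W - E[W]) / sqrt(Var[W]) = (8 - 14) / 5.8095 = -1.0328.
        Two-sided p = 2*Phi(z) = 0.301700.
Step 6: alpha = 0.1. fail to reject H0.

W+ = 8, W- = 20, W = min = 8, p = 0.301700, fail to reject H0.


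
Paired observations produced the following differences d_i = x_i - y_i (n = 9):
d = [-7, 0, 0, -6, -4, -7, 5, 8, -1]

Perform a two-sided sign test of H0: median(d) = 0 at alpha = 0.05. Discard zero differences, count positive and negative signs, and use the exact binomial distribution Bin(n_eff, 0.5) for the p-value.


Step 1: Discard zero differences. Original n = 9; n_eff = number of nonzero differences = 7.
Nonzero differences (with sign): -7, -6, -4, -7, +5, +8, -1
Step 2: Count signs: positive = 2, negative = 5.
Step 3: Under H0: P(positive) = 0.5, so the number of positives S ~ Bin(7, 0.5).
Step 4: Two-sided exact p-value = sum of Bin(7,0.5) probabilities at or below the observed probability = 0.453125.
Step 5: alpha = 0.05. fail to reject H0.

n_eff = 7, pos = 2, neg = 5, p = 0.453125, fail to reject H0.


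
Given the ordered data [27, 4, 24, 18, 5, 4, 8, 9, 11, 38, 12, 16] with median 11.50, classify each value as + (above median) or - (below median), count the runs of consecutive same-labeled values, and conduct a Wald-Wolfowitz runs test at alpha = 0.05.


Step 1: Compute median = 11.50; label A = above, B = below.
Labels in order: ABAABBBBBAAA  (n_A = 6, n_B = 6)
Step 2: Count runs R = 5.
Step 3: Under H0 (random ordering), E[R] = 2*n_A*n_B/(n_A+n_B) + 1 = 2*6*6/12 + 1 = 7.0000.
        Var[R] = 2*n_A*n_B*(2*n_A*n_B - n_A - n_B) / ((n_A+n_B)^2 * (n_A+n_B-1)) = 4320/1584 = 2.7273.
        SD[R] = 1.6514.
Step 4: Continuity-corrected z = (R + 0.5 - E[R]) / SD[R] = (5 + 0.5 - 7.0000) / 1.6514 = -0.9083.
Step 5: Two-sided p-value via normal approximation = 2*(1 - Phi(|z|)) = 0.363722.
Step 6: alpha = 0.05. fail to reject H0.

R = 5, z = -0.9083, p = 0.363722, fail to reject H0.


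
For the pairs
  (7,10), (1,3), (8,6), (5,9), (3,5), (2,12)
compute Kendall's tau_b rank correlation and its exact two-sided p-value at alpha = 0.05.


Step 1: Enumerate the 15 unordered pairs (i,j) with i<j and classify each by sign(x_j-x_i) * sign(y_j-y_i).
  (1,2):dx=-6,dy=-7->C; (1,3):dx=+1,dy=-4->D; (1,4):dx=-2,dy=-1->C; (1,5):dx=-4,dy=-5->C
  (1,6):dx=-5,dy=+2->D; (2,3):dx=+7,dy=+3->C; (2,4):dx=+4,dy=+6->C; (2,5):dx=+2,dy=+2->C
  (2,6):dx=+1,dy=+9->C; (3,4):dx=-3,dy=+3->D; (3,5):dx=-5,dy=-1->C; (3,6):dx=-6,dy=+6->D
  (4,5):dx=-2,dy=-4->C; (4,6):dx=-3,dy=+3->D; (5,6):dx=-1,dy=+7->D
Step 2: C = 9, D = 6, total pairs = 15.
Step 3: tau = (C - D)/(n(n-1)/2) = (9 - 6)/15 = 0.200000.
Step 4: Exact two-sided p-value (enumerate n! = 720 permutations of y under H0): p = 0.719444.
Step 5: alpha = 0.05. fail to reject H0.

tau_b = 0.2000 (C=9, D=6), p = 0.719444, fail to reject H0.


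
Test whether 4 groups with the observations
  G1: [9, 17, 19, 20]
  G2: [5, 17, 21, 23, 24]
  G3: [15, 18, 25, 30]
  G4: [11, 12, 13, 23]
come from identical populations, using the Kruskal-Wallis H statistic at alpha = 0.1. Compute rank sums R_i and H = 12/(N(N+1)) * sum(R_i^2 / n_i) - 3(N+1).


Step 1: Combine all N = 17 observations and assign midranks.
sorted (value, group, rank): (5,G2,1), (9,G1,2), (11,G4,3), (12,G4,4), (13,G4,5), (15,G3,6), (17,G1,7.5), (17,G2,7.5), (18,G3,9), (19,G1,10), (20,G1,11), (21,G2,12), (23,G2,13.5), (23,G4,13.5), (24,G2,15), (25,G3,16), (30,G3,17)
Step 2: Sum ranks within each group.
R_1 = 30.5 (n_1 = 4)
R_2 = 49 (n_2 = 5)
R_3 = 48 (n_3 = 4)
R_4 = 25.5 (n_4 = 4)
Step 3: H = 12/(N(N+1)) * sum(R_i^2/n_i) - 3(N+1)
     = 12/(17*18) * (30.5^2/4 + 49^2/5 + 48^2/4 + 25.5^2/4) - 3*18
     = 0.039216 * 1451.33 - 54
     = 2.914706.
Step 4: Ties present; correction factor C = 1 - 12/(17^3 - 17) = 0.997549. Corrected H = 2.914706 / 0.997549 = 2.921867.
Step 5: Under H0, H ~ chi^2(3); p-value = 0.403829.
Step 6: alpha = 0.1. fail to reject H0.

H = 2.9219, df = 3, p = 0.403829, fail to reject H0.


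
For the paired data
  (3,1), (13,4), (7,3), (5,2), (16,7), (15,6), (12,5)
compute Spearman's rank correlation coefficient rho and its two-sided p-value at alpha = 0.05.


Step 1: Rank x and y separately (midranks; no ties here).
rank(x): 3->1, 13->5, 7->3, 5->2, 16->7, 15->6, 12->4
rank(y): 1->1, 4->4, 3->3, 2->2, 7->7, 6->6, 5->5
Step 2: d_i = R_x(i) - R_y(i); compute d_i^2.
  (1-1)^2=0, (5-4)^2=1, (3-3)^2=0, (2-2)^2=0, (7-7)^2=0, (6-6)^2=0, (4-5)^2=1
sum(d^2) = 2.
Step 3: rho = 1 - 6*2 / (7*(7^2 - 1)) = 1 - 12/336 = 0.964286.
Step 4: Under H0, t = rho * sqrt((n-2)/(1-rho^2)) = 8.1408 ~ t(5).
Step 5: Two-sided p-value from the t-distribution with 5 df = 0.000454.
Step 6: alpha = 0.05. reject H0.

rho = 0.9643, p = 0.000454, reject H0 at alpha = 0.05.


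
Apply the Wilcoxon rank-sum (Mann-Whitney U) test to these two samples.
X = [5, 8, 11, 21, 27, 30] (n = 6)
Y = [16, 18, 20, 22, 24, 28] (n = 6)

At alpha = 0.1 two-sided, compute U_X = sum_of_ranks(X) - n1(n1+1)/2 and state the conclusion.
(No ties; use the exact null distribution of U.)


Step 1: Combine and sort all 12 observations; assign midranks.
sorted (value, group): (5,X), (8,X), (11,X), (16,Y), (18,Y), (20,Y), (21,X), (22,Y), (24,Y), (27,X), (28,Y), (30,X)
ranks: 5->1, 8->2, 11->3, 16->4, 18->5, 20->6, 21->7, 22->8, 24->9, 27->10, 28->11, 30->12
Step 2: Rank sum for X: R1 = 1 + 2 + 3 + 7 + 10 + 12 = 35.
Step 3: U_X = R1 - n1(n1+1)/2 = 35 - 6*7/2 = 35 - 21 = 14.
       U_Y = n1*n2 - U_X = 36 - 14 = 22.
Step 4: No ties, so the exact null distribution of U (based on enumerating the C(12,6) = 924 equally likely rank assignments) gives the two-sided p-value.
Step 5: p-value = 0.588745; compare to alpha = 0.1. fail to reject H0.

U_X = 14, p = 0.588745, fail to reject H0 at alpha = 0.1.


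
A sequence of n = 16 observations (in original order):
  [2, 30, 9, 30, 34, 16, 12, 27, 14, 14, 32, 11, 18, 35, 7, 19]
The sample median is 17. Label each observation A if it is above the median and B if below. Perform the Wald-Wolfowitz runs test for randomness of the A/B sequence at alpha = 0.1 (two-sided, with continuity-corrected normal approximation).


Step 1: Compute median = 17; label A = above, B = below.
Labels in order: BABAABBABBABAABA  (n_A = 8, n_B = 8)
Step 2: Count runs R = 12.
Step 3: Under H0 (random ordering), E[R] = 2*n_A*n_B/(n_A+n_B) + 1 = 2*8*8/16 + 1 = 9.0000.
        Var[R] = 2*n_A*n_B*(2*n_A*n_B - n_A - n_B) / ((n_A+n_B)^2 * (n_A+n_B-1)) = 14336/3840 = 3.7333.
        SD[R] = 1.9322.
Step 4: Continuity-corrected z = (R - 0.5 - E[R]) / SD[R] = (12 - 0.5 - 9.0000) / 1.9322 = 1.2939.
Step 5: Two-sided p-value via normal approximation = 2*(1 - Phi(|z|)) = 0.195709.
Step 6: alpha = 0.1. fail to reject H0.

R = 12, z = 1.2939, p = 0.195709, fail to reject H0.


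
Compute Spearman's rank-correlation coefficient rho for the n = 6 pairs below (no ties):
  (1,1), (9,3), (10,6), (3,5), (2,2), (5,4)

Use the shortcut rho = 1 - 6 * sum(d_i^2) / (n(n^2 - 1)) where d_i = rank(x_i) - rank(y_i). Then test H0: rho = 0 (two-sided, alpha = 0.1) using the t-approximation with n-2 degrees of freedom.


Step 1: Rank x and y separately (midranks; no ties here).
rank(x): 1->1, 9->5, 10->6, 3->3, 2->2, 5->4
rank(y): 1->1, 3->3, 6->6, 5->5, 2->2, 4->4
Step 2: d_i = R_x(i) - R_y(i); compute d_i^2.
  (1-1)^2=0, (5-3)^2=4, (6-6)^2=0, (3-5)^2=4, (2-2)^2=0, (4-4)^2=0
sum(d^2) = 8.
Step 3: rho = 1 - 6*8 / (6*(6^2 - 1)) = 1 - 48/210 = 0.771429.
Step 4: Under H0, t = rho * sqrt((n-2)/(1-rho^2)) = 2.4247 ~ t(4).
Step 5: Two-sided p-value from the t-distribution with 4 df = 0.072397.
Step 6: alpha = 0.1. reject H0.

rho = 0.7714, p = 0.072397, reject H0 at alpha = 0.1.


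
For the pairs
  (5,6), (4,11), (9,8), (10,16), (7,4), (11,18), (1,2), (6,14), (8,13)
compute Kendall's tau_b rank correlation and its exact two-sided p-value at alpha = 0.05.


Step 1: Enumerate the 36 unordered pairs (i,j) with i<j and classify each by sign(x_j-x_i) * sign(y_j-y_i).
  (1,2):dx=-1,dy=+5->D; (1,3):dx=+4,dy=+2->C; (1,4):dx=+5,dy=+10->C; (1,5):dx=+2,dy=-2->D
  (1,6):dx=+6,dy=+12->C; (1,7):dx=-4,dy=-4->C; (1,8):dx=+1,dy=+8->C; (1,9):dx=+3,dy=+7->C
  (2,3):dx=+5,dy=-3->D; (2,4):dx=+6,dy=+5->C; (2,5):dx=+3,dy=-7->D; (2,6):dx=+7,dy=+7->C
  (2,7):dx=-3,dy=-9->C; (2,8):dx=+2,dy=+3->C; (2,9):dx=+4,dy=+2->C; (3,4):dx=+1,dy=+8->C
  (3,5):dx=-2,dy=-4->C; (3,6):dx=+2,dy=+10->C; (3,7):dx=-8,dy=-6->C; (3,8):dx=-3,dy=+6->D
  (3,9):dx=-1,dy=+5->D; (4,5):dx=-3,dy=-12->C; (4,6):dx=+1,dy=+2->C; (4,7):dx=-9,dy=-14->C
  (4,8):dx=-4,dy=-2->C; (4,9):dx=-2,dy=-3->C; (5,6):dx=+4,dy=+14->C; (5,7):dx=-6,dy=-2->C
  (5,8):dx=-1,dy=+10->D; (5,9):dx=+1,dy=+9->C; (6,7):dx=-10,dy=-16->C; (6,8):dx=-5,dy=-4->C
  (6,9):dx=-3,dy=-5->C; (7,8):dx=+5,dy=+12->C; (7,9):dx=+7,dy=+11->C; (8,9):dx=+2,dy=-1->D
Step 2: C = 28, D = 8, total pairs = 36.
Step 3: tau = (C - D)/(n(n-1)/2) = (28 - 8)/36 = 0.555556.
Step 4: Exact two-sided p-value (enumerate n! = 362880 permutations of y under H0): p = 0.044615.
Step 5: alpha = 0.05. reject H0.

tau_b = 0.5556 (C=28, D=8), p = 0.044615, reject H0.


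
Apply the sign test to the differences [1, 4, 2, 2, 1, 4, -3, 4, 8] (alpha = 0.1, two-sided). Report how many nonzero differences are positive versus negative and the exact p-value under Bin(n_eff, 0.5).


Step 1: Discard zero differences. Original n = 9; n_eff = number of nonzero differences = 9.
Nonzero differences (with sign): +1, +4, +2, +2, +1, +4, -3, +4, +8
Step 2: Count signs: positive = 8, negative = 1.
Step 3: Under H0: P(positive) = 0.5, so the number of positives S ~ Bin(9, 0.5).
Step 4: Two-sided exact p-value = sum of Bin(9,0.5) probabilities at or below the observed probability = 0.039062.
Step 5: alpha = 0.1. reject H0.

n_eff = 9, pos = 8, neg = 1, p = 0.039062, reject H0.


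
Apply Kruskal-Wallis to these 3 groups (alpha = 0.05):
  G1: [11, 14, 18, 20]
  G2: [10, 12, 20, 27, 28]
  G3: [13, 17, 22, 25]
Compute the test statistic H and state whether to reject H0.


Step 1: Combine all N = 13 observations and assign midranks.
sorted (value, group, rank): (10,G2,1), (11,G1,2), (12,G2,3), (13,G3,4), (14,G1,5), (17,G3,6), (18,G1,7), (20,G1,8.5), (20,G2,8.5), (22,G3,10), (25,G3,11), (27,G2,12), (28,G2,13)
Step 2: Sum ranks within each group.
R_1 = 22.5 (n_1 = 4)
R_2 = 37.5 (n_2 = 5)
R_3 = 31 (n_3 = 4)
Step 3: H = 12/(N(N+1)) * sum(R_i^2/n_i) - 3(N+1)
     = 12/(13*14) * (22.5^2/4 + 37.5^2/5 + 31^2/4) - 3*14
     = 0.065934 * 648.062 - 42
     = 0.729396.
Step 4: Ties present; correction factor C = 1 - 6/(13^3 - 13) = 0.997253. Corrected H = 0.729396 / 0.997253 = 0.731405.
Step 5: Under H0, H ~ chi^2(2); p-value = 0.693709.
Step 6: alpha = 0.05. fail to reject H0.

H = 0.7314, df = 2, p = 0.693709, fail to reject H0.


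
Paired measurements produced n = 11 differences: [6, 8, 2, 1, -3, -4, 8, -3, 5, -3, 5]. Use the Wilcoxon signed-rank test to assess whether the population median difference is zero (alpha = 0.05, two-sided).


Step 1: Drop any zero differences (none here) and take |d_i|.
|d| = [6, 8, 2, 1, 3, 4, 8, 3, 5, 3, 5]
Step 2: Midrank |d_i| (ties get averaged ranks).
ranks: |6|->9, |8|->10.5, |2|->2, |1|->1, |3|->4, |4|->6, |8|->10.5, |3|->4, |5|->7.5, |3|->4, |5|->7.5
Step 3: Attach original signs; sum ranks with positive sign and with negative sign.
W+ = 9 + 10.5 + 2 + 1 + 10.5 + 7.5 + 7.5 = 48
W- = 4 + 6 + 4 + 4 = 18
(Check: W+ + W- = 66 should equal n(n+1)/2 = 66.)
Step 4: Test statistic W = min(W+, W-) = 18.
Step 5: Ties in |d|, so use the tie-corrected normal approximation.
        E[W] = n(n+1)/4 = 11*12/4 = 33.
        Tie groups: |d|=3 (t=3), |d|=5 (t=2), |d|=8 (t=2); sum(t^3 - t) = 36.
        Var[W] = n(n+1)(2n+1)/24 - sum(t^3-t)/48 = 3036/24 - 36/48 = 125.75.
        z = (W - E[W]) / sqrt(Var[W]) = (18 - 33) / 11.2138 = -1.3376.
        Two-sided p = 2*Phi(z) = 0.181016.
Step 6: alpha = 0.05. fail to reject H0.

W+ = 48, W- = 18, W = min = 18, p = 0.181016, fail to reject H0.


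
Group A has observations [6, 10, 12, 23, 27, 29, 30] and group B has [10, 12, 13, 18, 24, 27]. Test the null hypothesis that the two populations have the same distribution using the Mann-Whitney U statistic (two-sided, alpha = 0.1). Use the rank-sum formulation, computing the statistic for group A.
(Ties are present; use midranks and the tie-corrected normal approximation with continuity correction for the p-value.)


Step 1: Combine and sort all 13 observations; assign midranks.
sorted (value, group): (6,X), (10,X), (10,Y), (12,X), (12,Y), (13,Y), (18,Y), (23,X), (24,Y), (27,X), (27,Y), (29,X), (30,X)
ranks: 6->1, 10->2.5, 10->2.5, 12->4.5, 12->4.5, 13->6, 18->7, 23->8, 24->9, 27->10.5, 27->10.5, 29->12, 30->13
Step 2: Rank sum for X: R1 = 1 + 2.5 + 4.5 + 8 + 10.5 + 12 + 13 = 51.5.
Step 3: U_X = R1 - n1(n1+1)/2 = 51.5 - 7*8/2 = 51.5 - 28 = 23.5.
       U_Y = n1*n2 - U_X = 42 - 23.5 = 18.5.
Step 4: Ties are present, so use the tie-corrected normal approximation (with continuity correction) for the p-value.
Step 5: p-value = 0.774190; compare to alpha = 0.1. fail to reject H0.

U_X = 23.5, p = 0.774190, fail to reject H0 at alpha = 0.1.


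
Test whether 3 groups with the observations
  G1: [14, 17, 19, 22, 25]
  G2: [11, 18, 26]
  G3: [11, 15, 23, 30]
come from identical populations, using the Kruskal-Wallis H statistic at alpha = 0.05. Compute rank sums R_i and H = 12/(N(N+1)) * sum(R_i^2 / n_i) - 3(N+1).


Step 1: Combine all N = 12 observations and assign midranks.
sorted (value, group, rank): (11,G2,1.5), (11,G3,1.5), (14,G1,3), (15,G3,4), (17,G1,5), (18,G2,6), (19,G1,7), (22,G1,8), (23,G3,9), (25,G1,10), (26,G2,11), (30,G3,12)
Step 2: Sum ranks within each group.
R_1 = 33 (n_1 = 5)
R_2 = 18.5 (n_2 = 3)
R_3 = 26.5 (n_3 = 4)
Step 3: H = 12/(N(N+1)) * sum(R_i^2/n_i) - 3(N+1)
     = 12/(12*13) * (33^2/5 + 18.5^2/3 + 26.5^2/4) - 3*13
     = 0.076923 * 507.446 - 39
     = 0.034295.
Step 4: Ties present; correction factor C = 1 - 6/(12^3 - 12) = 0.996503. Corrected H = 0.034295 / 0.996503 = 0.034415.
Step 5: Under H0, H ~ chi^2(2); p-value = 0.982940.
Step 6: alpha = 0.05. fail to reject H0.

H = 0.0344, df = 2, p = 0.982940, fail to reject H0.


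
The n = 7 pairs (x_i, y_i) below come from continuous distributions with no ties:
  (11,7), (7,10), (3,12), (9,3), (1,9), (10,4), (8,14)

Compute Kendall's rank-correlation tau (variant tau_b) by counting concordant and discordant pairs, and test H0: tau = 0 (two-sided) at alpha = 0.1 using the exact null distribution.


Step 1: Enumerate the 21 unordered pairs (i,j) with i<j and classify each by sign(x_j-x_i) * sign(y_j-y_i).
  (1,2):dx=-4,dy=+3->D; (1,3):dx=-8,dy=+5->D; (1,4):dx=-2,dy=-4->C; (1,5):dx=-10,dy=+2->D
  (1,6):dx=-1,dy=-3->C; (1,7):dx=-3,dy=+7->D; (2,3):dx=-4,dy=+2->D; (2,4):dx=+2,dy=-7->D
  (2,5):dx=-6,dy=-1->C; (2,6):dx=+3,dy=-6->D; (2,7):dx=+1,dy=+4->C; (3,4):dx=+6,dy=-9->D
  (3,5):dx=-2,dy=-3->C; (3,6):dx=+7,dy=-8->D; (3,7):dx=+5,dy=+2->C; (4,5):dx=-8,dy=+6->D
  (4,6):dx=+1,dy=+1->C; (4,7):dx=-1,dy=+11->D; (5,6):dx=+9,dy=-5->D; (5,7):dx=+7,dy=+5->C
  (6,7):dx=-2,dy=+10->D
Step 2: C = 8, D = 13, total pairs = 21.
Step 3: tau = (C - D)/(n(n-1)/2) = (8 - 13)/21 = -0.238095.
Step 4: Exact two-sided p-value (enumerate n! = 5040 permutations of y under H0): p = 0.561905.
Step 5: alpha = 0.1. fail to reject H0.

tau_b = -0.2381 (C=8, D=13), p = 0.561905, fail to reject H0.


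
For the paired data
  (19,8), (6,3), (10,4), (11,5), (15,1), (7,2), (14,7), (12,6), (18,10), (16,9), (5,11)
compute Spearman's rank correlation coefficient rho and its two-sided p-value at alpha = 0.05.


Step 1: Rank x and y separately (midranks; no ties here).
rank(x): 19->11, 6->2, 10->4, 11->5, 15->8, 7->3, 14->7, 12->6, 18->10, 16->9, 5->1
rank(y): 8->8, 3->3, 4->4, 5->5, 1->1, 2->2, 7->7, 6->6, 10->10, 9->9, 11->11
Step 2: d_i = R_x(i) - R_y(i); compute d_i^2.
  (11-8)^2=9, (2-3)^2=1, (4-4)^2=0, (5-5)^2=0, (8-1)^2=49, (3-2)^2=1, (7-7)^2=0, (6-6)^2=0, (10-10)^2=0, (9-9)^2=0, (1-11)^2=100
sum(d^2) = 160.
Step 3: rho = 1 - 6*160 / (11*(11^2 - 1)) = 1 - 960/1320 = 0.272727.
Step 4: Under H0, t = rho * sqrt((n-2)/(1-rho^2)) = 0.8504 ~ t(9).
Step 5: Two-sided p-value from the t-distribution with 9 df = 0.417141.
Step 6: alpha = 0.05. fail to reject H0.

rho = 0.2727, p = 0.417141, fail to reject H0 at alpha = 0.05.


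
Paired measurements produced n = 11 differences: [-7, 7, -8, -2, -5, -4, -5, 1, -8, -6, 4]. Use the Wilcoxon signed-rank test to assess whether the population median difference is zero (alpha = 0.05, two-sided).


Step 1: Drop any zero differences (none here) and take |d_i|.
|d| = [7, 7, 8, 2, 5, 4, 5, 1, 8, 6, 4]
Step 2: Midrank |d_i| (ties get averaged ranks).
ranks: |7|->8.5, |7|->8.5, |8|->10.5, |2|->2, |5|->5.5, |4|->3.5, |5|->5.5, |1|->1, |8|->10.5, |6|->7, |4|->3.5
Step 3: Attach original signs; sum ranks with positive sign and with negative sign.
W+ = 8.5 + 1 + 3.5 = 13
W- = 8.5 + 10.5 + 2 + 5.5 + 3.5 + 5.5 + 10.5 + 7 = 53
(Check: W+ + W- = 66 should equal n(n+1)/2 = 66.)
Step 4: Test statistic W = min(W+, W-) = 13.
Step 5: Ties in |d|, so use the tie-corrected normal approximation.
        E[W] = n(n+1)/4 = 11*12/4 = 33.
        Tie groups: |d|=4 (t=2), |d|=5 (t=2), |d|=7 (t=2), |d|=8 (t=2); sum(t^3 - t) = 24.
        Var[W] = n(n+1)(2n+1)/24 - sum(t^3-t)/48 = 3036/24 - 24/48 = 126.
        z = (W - E[W]) / sqrt(Var[W]) = (13 - 33) / 11.2250 = -1.7817.
        Two-sided p = 2*Phi(z) = 0.074791.
Step 6: alpha = 0.05. fail to reject H0.

W+ = 13, W- = 53, W = min = 13, p = 0.074791, fail to reject H0.


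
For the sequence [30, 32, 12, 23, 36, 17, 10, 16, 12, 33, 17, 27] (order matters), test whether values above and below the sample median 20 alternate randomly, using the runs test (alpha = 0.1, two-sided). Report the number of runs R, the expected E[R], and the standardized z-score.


Step 1: Compute median = 20; label A = above, B = below.
Labels in order: AABAABBBBABA  (n_A = 6, n_B = 6)
Step 2: Count runs R = 7.
Step 3: Under H0 (random ordering), E[R] = 2*n_A*n_B/(n_A+n_B) + 1 = 2*6*6/12 + 1 = 7.0000.
        Var[R] = 2*n_A*n_B*(2*n_A*n_B - n_A - n_B) / ((n_A+n_B)^2 * (n_A+n_B-1)) = 4320/1584 = 2.7273.
        SD[R] = 1.6514.
Step 4: R = E[R], so z = 0 with no continuity correction.
Step 5: Two-sided p-value via normal approximation = 2*(1 - Phi(|z|)) = 1.000000.
Step 6: alpha = 0.1. fail to reject H0.

R = 7, z = 0.0000, p = 1.000000, fail to reject H0.


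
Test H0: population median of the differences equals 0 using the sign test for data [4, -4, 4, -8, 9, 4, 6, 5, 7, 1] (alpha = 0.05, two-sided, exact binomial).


Step 1: Discard zero differences. Original n = 10; n_eff = number of nonzero differences = 10.
Nonzero differences (with sign): +4, -4, +4, -8, +9, +4, +6, +5, +7, +1
Step 2: Count signs: positive = 8, negative = 2.
Step 3: Under H0: P(positive) = 0.5, so the number of positives S ~ Bin(10, 0.5).
Step 4: Two-sided exact p-value = sum of Bin(10,0.5) probabilities at or below the observed probability = 0.109375.
Step 5: alpha = 0.05. fail to reject H0.

n_eff = 10, pos = 8, neg = 2, p = 0.109375, fail to reject H0.


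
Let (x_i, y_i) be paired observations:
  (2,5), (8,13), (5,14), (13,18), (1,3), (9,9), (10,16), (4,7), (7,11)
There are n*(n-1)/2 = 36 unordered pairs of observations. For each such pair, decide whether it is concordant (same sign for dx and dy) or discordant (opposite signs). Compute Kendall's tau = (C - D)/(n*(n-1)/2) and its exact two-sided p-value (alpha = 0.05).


Step 1: Enumerate the 36 unordered pairs (i,j) with i<j and classify each by sign(x_j-x_i) * sign(y_j-y_i).
  (1,2):dx=+6,dy=+8->C; (1,3):dx=+3,dy=+9->C; (1,4):dx=+11,dy=+13->C; (1,5):dx=-1,dy=-2->C
  (1,6):dx=+7,dy=+4->C; (1,7):dx=+8,dy=+11->C; (1,8):dx=+2,dy=+2->C; (1,9):dx=+5,dy=+6->C
  (2,3):dx=-3,dy=+1->D; (2,4):dx=+5,dy=+5->C; (2,5):dx=-7,dy=-10->C; (2,6):dx=+1,dy=-4->D
  (2,7):dx=+2,dy=+3->C; (2,8):dx=-4,dy=-6->C; (2,9):dx=-1,dy=-2->C; (3,4):dx=+8,dy=+4->C
  (3,5):dx=-4,dy=-11->C; (3,6):dx=+4,dy=-5->D; (3,7):dx=+5,dy=+2->C; (3,8):dx=-1,dy=-7->C
  (3,9):dx=+2,dy=-3->D; (4,5):dx=-12,dy=-15->C; (4,6):dx=-4,dy=-9->C; (4,7):dx=-3,dy=-2->C
  (4,8):dx=-9,dy=-11->C; (4,9):dx=-6,dy=-7->C; (5,6):dx=+8,dy=+6->C; (5,7):dx=+9,dy=+13->C
  (5,8):dx=+3,dy=+4->C; (5,9):dx=+6,dy=+8->C; (6,7):dx=+1,dy=+7->C; (6,8):dx=-5,dy=-2->C
  (6,9):dx=-2,dy=+2->D; (7,8):dx=-6,dy=-9->C; (7,9):dx=-3,dy=-5->C; (8,9):dx=+3,dy=+4->C
Step 2: C = 31, D = 5, total pairs = 36.
Step 3: tau = (C - D)/(n(n-1)/2) = (31 - 5)/36 = 0.722222.
Step 4: Exact two-sided p-value (enumerate n! = 362880 permutations of y under H0): p = 0.005886.
Step 5: alpha = 0.05. reject H0.

tau_b = 0.7222 (C=31, D=5), p = 0.005886, reject H0.


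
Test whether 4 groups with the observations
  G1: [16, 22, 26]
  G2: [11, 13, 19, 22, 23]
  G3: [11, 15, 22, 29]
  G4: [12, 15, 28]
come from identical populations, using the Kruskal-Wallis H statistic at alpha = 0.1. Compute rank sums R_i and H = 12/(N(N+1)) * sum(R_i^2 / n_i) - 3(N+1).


Step 1: Combine all N = 15 observations and assign midranks.
sorted (value, group, rank): (11,G2,1.5), (11,G3,1.5), (12,G4,3), (13,G2,4), (15,G3,5.5), (15,G4,5.5), (16,G1,7), (19,G2,8), (22,G1,10), (22,G2,10), (22,G3,10), (23,G2,12), (26,G1,13), (28,G4,14), (29,G3,15)
Step 2: Sum ranks within each group.
R_1 = 30 (n_1 = 3)
R_2 = 35.5 (n_2 = 5)
R_3 = 32 (n_3 = 4)
R_4 = 22.5 (n_4 = 3)
Step 3: H = 12/(N(N+1)) * sum(R_i^2/n_i) - 3(N+1)
     = 12/(15*16) * (30^2/3 + 35.5^2/5 + 32^2/4 + 22.5^2/3) - 3*16
     = 0.050000 * 976.8 - 48
     = 0.840000.
Step 4: Ties present; correction factor C = 1 - 36/(15^3 - 15) = 0.989286. Corrected H = 0.840000 / 0.989286 = 0.849097.
Step 5: Under H0, H ~ chi^2(3); p-value = 0.837691.
Step 6: alpha = 0.1. fail to reject H0.

H = 0.8491, df = 3, p = 0.837691, fail to reject H0.


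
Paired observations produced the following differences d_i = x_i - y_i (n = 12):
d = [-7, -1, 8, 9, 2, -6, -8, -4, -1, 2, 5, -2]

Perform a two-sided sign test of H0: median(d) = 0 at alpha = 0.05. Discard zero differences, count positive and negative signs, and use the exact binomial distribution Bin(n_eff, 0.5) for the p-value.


Step 1: Discard zero differences. Original n = 12; n_eff = number of nonzero differences = 12.
Nonzero differences (with sign): -7, -1, +8, +9, +2, -6, -8, -4, -1, +2, +5, -2
Step 2: Count signs: positive = 5, negative = 7.
Step 3: Under H0: P(positive) = 0.5, so the number of positives S ~ Bin(12, 0.5).
Step 4: Two-sided exact p-value = sum of Bin(12,0.5) probabilities at or below the observed probability = 0.774414.
Step 5: alpha = 0.05. fail to reject H0.

n_eff = 12, pos = 5, neg = 7, p = 0.774414, fail to reject H0.


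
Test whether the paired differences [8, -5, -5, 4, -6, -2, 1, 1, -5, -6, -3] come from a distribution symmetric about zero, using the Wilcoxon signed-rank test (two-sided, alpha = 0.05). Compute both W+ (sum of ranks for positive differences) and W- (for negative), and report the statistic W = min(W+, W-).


Step 1: Drop any zero differences (none here) and take |d_i|.
|d| = [8, 5, 5, 4, 6, 2, 1, 1, 5, 6, 3]
Step 2: Midrank |d_i| (ties get averaged ranks).
ranks: |8|->11, |5|->7, |5|->7, |4|->5, |6|->9.5, |2|->3, |1|->1.5, |1|->1.5, |5|->7, |6|->9.5, |3|->4
Step 3: Attach original signs; sum ranks with positive sign and with negative sign.
W+ = 11 + 5 + 1.5 + 1.5 = 19
W- = 7 + 7 + 9.5 + 3 + 7 + 9.5 + 4 = 47
(Check: W+ + W- = 66 should equal n(n+1)/2 = 66.)
Step 4: Test statistic W = min(W+, W-) = 19.
Step 5: Ties in |d|, so use the tie-corrected normal approximation.
        E[W] = n(n+1)/4 = 11*12/4 = 33.
        Tie groups: |d|=1 (t=2), |d|=5 (t=3), |d|=6 (t=2); sum(t^3 - t) = 36.
        Var[W] = n(n+1)(2n+1)/24 - sum(t^3-t)/48 = 3036/24 - 36/48 = 125.75.
        z = (W - E[W]) / sqrt(Var[W]) = (19 - 33) / 11.2138 = -1.2485.
        Two-sided p = 2*Phi(z) = 0.211863.
Step 6: alpha = 0.05. fail to reject H0.

W+ = 19, W- = 47, W = min = 19, p = 0.211863, fail to reject H0.
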